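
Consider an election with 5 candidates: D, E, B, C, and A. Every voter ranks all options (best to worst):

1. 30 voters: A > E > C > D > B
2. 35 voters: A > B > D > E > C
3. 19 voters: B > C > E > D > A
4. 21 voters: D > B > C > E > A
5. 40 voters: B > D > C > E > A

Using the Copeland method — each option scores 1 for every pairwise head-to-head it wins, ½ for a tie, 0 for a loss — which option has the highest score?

D: beats E, C, and A; loses to B → score 3.
E: beats A; loses to D, B, and C → score 1.
B: beats D, E, C, and A → score 4.
C: beats E and A; loses to D and B → score 2.
A: loses to D, E, B, and C → score 0.
B has the best pairwise record.

B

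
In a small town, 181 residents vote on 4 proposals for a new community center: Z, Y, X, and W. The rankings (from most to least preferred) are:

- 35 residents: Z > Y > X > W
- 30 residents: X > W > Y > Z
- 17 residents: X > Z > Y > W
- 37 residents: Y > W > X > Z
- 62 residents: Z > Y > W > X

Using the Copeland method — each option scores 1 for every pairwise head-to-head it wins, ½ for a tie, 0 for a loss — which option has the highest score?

Z: beats Y, X, and W → score 3.
Y: beats X and W; loses to Z → score 2.
X: loses to Z, Y, and W → score 0.
W: beats X; loses to Z and Y → score 1.
Z has the best pairwise record.

Z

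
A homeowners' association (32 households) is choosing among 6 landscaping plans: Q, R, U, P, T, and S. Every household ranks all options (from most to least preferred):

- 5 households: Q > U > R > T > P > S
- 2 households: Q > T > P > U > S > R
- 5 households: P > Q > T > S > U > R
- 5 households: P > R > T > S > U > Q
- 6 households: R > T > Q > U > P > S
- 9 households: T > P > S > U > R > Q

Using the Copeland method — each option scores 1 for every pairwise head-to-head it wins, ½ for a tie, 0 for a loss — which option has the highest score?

T

Q: beats U and S; loses to R, P, and T → score 2.
R: beats Q; ties T and S; loses to U and P → score 2.
U: beats R; loses to Q, P, T, and S → score 1.
P: beats Q, R, U, and S; loses to T → score 4.
T: beats Q, U, P, and S; ties R → score 4.5.
S: beats U; ties R; loses to Q, P, and T → score 1.5.
T has the best pairwise record.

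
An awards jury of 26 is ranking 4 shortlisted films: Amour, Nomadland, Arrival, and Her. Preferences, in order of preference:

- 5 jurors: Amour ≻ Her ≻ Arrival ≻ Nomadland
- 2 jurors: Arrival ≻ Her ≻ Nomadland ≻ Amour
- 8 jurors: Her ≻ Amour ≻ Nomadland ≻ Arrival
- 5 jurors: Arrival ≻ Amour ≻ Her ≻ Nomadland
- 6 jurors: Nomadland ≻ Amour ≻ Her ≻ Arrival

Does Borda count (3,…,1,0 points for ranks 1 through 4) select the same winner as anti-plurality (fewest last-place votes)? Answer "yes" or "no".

Borda — scores: Amour 53, Nomadland 28, Arrival 26, Her 49. Winner: Amour.
Anti-plurality — last-place votes: Amour 2, Nomadland 10, Arrival 14, Her 0. Winner: Her.
The two methods disagree.

no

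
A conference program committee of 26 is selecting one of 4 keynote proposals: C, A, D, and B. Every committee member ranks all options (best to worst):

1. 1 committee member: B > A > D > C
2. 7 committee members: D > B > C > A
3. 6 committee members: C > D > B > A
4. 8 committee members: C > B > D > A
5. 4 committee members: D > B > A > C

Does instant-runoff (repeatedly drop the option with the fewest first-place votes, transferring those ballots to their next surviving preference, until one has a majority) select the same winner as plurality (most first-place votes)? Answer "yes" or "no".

Instant-runoff — R1 C 14, A 0, D 11, B 1 (C winner). Winner: C.
Plurality — first-place votes: C 14, A 0, D 11, B 1. Winner: C.
The two methods agree.

yes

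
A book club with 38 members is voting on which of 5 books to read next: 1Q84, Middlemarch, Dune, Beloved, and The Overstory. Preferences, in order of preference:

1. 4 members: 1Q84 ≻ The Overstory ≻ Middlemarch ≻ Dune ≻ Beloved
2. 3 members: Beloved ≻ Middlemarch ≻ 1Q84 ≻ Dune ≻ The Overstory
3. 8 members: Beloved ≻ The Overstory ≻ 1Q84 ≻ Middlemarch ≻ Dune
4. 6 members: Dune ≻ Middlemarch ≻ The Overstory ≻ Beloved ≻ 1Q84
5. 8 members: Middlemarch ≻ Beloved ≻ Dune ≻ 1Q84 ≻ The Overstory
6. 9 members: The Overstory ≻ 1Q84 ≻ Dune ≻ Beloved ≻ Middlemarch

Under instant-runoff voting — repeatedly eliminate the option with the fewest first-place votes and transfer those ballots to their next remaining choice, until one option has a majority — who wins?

Round 1: 1Q84 4, Middlemarch 8, Dune 6, Beloved 11, The Overstory 9. Eliminate 1Q84.
Round 2: Middlemarch 8, Dune 6, Beloved 11, The Overstory 13. Eliminate Dune.
Round 3: Middlemarch 14, Beloved 11, The Overstory 13. Eliminate Beloved.
Round 4: Middlemarch 17, The Overstory 21. The Overstory has a majority.

The Overstory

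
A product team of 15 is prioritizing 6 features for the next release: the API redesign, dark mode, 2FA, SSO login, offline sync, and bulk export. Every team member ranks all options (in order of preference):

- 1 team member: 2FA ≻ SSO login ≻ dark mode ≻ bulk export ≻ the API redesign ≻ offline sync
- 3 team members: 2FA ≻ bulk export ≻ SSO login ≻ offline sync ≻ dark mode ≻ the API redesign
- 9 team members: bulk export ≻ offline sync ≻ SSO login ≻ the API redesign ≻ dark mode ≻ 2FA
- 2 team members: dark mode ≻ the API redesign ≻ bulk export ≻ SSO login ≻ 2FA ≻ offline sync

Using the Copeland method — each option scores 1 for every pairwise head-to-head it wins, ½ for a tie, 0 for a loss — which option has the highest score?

bulk export

the API redesign: beats dark mode and 2FA; loses to SSO login, offline sync, and bulk export → score 2.
dark mode: beats 2FA; loses to the API redesign, SSO login, offline sync, and bulk export → score 1.
2FA: loses to the API redesign, dark mode, SSO login, offline sync, and bulk export → score 0.
SSO login: beats the API redesign, dark mode, and 2FA; loses to offline sync and bulk export → score 3.
offline sync: beats the API redesign, dark mode, 2FA, and SSO login; loses to bulk export → score 4.
bulk export: beats the API redesign, dark mode, 2FA, SSO login, and offline sync → score 5.
bulk export has the best pairwise record.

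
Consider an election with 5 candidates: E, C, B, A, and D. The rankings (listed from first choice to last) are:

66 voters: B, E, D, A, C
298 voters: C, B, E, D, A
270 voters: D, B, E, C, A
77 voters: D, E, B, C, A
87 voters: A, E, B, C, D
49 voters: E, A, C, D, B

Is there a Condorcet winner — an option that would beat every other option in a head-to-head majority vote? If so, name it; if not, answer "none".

B

B vs E: 634–213 for B.
B vs C: 500–347 for B.
B vs A: 711–136 for B.
B vs D: 451–396 for B.
B beats every other option head-to-head.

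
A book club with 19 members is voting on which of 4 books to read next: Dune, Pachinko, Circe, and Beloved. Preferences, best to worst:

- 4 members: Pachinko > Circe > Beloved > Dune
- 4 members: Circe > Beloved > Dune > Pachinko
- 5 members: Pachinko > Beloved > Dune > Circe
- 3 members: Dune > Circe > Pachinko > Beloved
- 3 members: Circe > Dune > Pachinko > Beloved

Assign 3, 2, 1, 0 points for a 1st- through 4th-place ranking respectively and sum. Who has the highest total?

Dune: 4·0 + 4·1 + 5·1 + 3·3 + 3·2 = 24
Pachinko: 4·3 + 4·0 + 5·3 + 3·1 + 3·1 = 33
Circe: 4·2 + 4·3 + 5·0 + 3·2 + 3·3 = 35
Beloved: 4·1 + 4·2 + 5·2 + 3·0 + 3·0 = 22
Circe has the highest Borda score (35).

Circe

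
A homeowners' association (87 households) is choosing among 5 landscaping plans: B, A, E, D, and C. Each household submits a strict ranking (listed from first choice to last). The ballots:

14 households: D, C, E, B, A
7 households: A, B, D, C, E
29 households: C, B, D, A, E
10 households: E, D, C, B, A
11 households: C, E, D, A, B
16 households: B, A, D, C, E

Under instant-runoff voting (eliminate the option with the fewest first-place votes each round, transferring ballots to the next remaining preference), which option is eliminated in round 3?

B

Round 1: B 16, A 7, E 10, D 14, C 40. Eliminate A.
Round 2: B 23, E 10, D 14, C 40. Eliminate E.
Round 3: B 23, D 24, C 40. Eliminate B.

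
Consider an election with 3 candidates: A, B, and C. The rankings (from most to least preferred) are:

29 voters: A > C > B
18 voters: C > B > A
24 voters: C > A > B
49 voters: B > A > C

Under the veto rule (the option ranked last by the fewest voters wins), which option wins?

A

Last-place votes: A 18, B 53, C 49.
A is ranked last by the fewest voters, so A wins.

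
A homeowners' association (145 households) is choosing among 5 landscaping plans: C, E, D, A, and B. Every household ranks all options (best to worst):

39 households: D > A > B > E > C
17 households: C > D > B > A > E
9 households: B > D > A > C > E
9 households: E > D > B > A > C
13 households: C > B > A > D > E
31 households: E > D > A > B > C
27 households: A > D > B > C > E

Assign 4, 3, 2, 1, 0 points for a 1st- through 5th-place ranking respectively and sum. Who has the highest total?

C: 39·0 + 17·4 + 9·1 + 9·0 + 13·4 + 31·0 + 27·1 = 156
E: 39·1 + 17·0 + 9·0 + 9·4 + 13·0 + 31·4 + 27·0 = 199
D: 39·4 + 17·3 + 9·3 + 9·3 + 13·1 + 31·3 + 27·3 = 448
A: 39·3 + 17·1 + 9·2 + 9·1 + 13·2 + 31·2 + 27·4 = 357
B: 39·2 + 17·2 + 9·4 + 9·2 + 13·3 + 31·1 + 27·2 = 290
D has the highest Borda score (448).

D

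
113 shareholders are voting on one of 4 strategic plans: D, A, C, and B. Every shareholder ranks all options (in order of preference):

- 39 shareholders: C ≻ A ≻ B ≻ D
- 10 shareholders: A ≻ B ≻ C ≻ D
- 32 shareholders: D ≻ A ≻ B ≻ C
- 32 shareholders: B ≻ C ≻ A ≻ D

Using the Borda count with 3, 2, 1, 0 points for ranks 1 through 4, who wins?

D: 39·0 + 10·0 + 32·3 + 32·0 = 96
A: 39·2 + 10·3 + 32·2 + 32·1 = 204
C: 39·3 + 10·1 + 32·0 + 32·2 = 191
B: 39·1 + 10·2 + 32·1 + 32·3 = 187
A has the highest Borda score (204).

A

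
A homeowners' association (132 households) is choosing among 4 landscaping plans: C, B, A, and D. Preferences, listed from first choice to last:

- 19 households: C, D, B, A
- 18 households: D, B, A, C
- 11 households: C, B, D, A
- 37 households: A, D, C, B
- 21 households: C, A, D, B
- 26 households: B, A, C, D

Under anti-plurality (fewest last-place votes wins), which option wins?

C

Last-place votes: C 18, B 58, A 30, D 26.
C is ranked last by the fewest voters, so C wins.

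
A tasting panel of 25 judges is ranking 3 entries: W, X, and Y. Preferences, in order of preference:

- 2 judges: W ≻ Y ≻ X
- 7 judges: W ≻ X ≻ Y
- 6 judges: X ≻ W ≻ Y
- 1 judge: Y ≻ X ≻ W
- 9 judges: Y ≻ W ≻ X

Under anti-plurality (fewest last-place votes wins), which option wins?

W

Last-place votes: W 1, X 11, Y 13.
W is ranked last by the fewest voters, so W wins.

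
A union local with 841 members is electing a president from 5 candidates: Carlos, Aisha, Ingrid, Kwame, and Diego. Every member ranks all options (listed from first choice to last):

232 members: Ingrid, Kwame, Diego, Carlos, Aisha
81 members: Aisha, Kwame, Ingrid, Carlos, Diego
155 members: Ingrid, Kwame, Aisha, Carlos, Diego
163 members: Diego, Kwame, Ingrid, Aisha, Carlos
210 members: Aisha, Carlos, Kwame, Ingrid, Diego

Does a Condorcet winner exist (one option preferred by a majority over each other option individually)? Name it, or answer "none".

Kwame vs Carlos: 631–210 for Kwame.
Kwame vs Aisha: 550–291 for Kwame.
Kwame vs Ingrid: 454–387 for Kwame.
Kwame vs Diego: 678–163 for Kwame.
Kwame beats every other option head-to-head.

Kwame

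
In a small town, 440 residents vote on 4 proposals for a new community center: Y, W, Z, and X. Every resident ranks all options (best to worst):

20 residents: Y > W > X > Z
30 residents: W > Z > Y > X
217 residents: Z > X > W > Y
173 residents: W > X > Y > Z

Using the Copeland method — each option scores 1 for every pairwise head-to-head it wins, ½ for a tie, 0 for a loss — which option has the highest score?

W

Y: loses to W, Z, and X → score 0.
W: beats Y, Z, and X → score 3.
Z: beats Y and X; loses to W → score 2.
X: beats Y; loses to W and Z → score 1.
W has the best pairwise record.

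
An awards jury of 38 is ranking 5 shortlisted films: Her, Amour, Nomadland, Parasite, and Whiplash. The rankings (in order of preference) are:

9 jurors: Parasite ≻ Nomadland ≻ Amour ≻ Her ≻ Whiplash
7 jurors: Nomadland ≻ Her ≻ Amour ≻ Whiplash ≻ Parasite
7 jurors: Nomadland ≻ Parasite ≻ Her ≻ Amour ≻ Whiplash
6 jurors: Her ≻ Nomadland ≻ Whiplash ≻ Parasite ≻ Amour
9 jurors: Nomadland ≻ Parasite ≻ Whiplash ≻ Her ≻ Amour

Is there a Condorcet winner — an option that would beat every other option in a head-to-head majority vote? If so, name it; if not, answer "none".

Nomadland

Nomadland vs Her: 32–6 for Nomadland.
Nomadland vs Amour: 38–0 for Nomadland.
Nomadland vs Parasite: 29–9 for Nomadland.
Nomadland vs Whiplash: 38–0 for Nomadland.
Nomadland beats every other option head-to-head.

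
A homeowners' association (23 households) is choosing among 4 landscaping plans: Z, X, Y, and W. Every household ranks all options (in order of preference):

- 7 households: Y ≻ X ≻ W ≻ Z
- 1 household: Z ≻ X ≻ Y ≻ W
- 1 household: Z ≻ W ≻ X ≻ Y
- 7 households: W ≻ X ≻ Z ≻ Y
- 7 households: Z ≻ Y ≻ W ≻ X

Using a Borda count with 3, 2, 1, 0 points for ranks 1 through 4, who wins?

W

Z: 7·0 + 1·3 + 1·3 + 7·1 + 7·3 = 34
X: 7·2 + 1·2 + 1·1 + 7·2 + 7·0 = 31
Y: 7·3 + 1·1 + 1·0 + 7·0 + 7·2 = 36
W: 7·1 + 1·0 + 1·2 + 7·3 + 7·1 = 37
W has the highest Borda score (37).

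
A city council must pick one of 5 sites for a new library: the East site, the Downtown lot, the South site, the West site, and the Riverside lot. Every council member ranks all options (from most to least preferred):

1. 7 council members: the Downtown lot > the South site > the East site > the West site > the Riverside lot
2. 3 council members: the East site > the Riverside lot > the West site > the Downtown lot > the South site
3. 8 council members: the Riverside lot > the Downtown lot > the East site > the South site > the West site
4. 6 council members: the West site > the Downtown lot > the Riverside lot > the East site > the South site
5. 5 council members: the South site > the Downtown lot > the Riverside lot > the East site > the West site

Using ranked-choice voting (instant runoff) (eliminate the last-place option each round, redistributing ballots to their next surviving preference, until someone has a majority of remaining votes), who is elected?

Round 1: the East site 3, the Downtown lot 7, the South site 5, the West site 6, the Riverside lot 8. Eliminate the East site.
Round 2: the Downtown lot 7, the South site 5, the West site 6, the Riverside lot 11. Eliminate the South site.
Round 3: the Downtown lot 12, the West site 6, the Riverside lot 11. Eliminate the West site.
Round 4: the Downtown lot 18, the Riverside lot 11. The Downtown lot has a majority.

the Downtown lot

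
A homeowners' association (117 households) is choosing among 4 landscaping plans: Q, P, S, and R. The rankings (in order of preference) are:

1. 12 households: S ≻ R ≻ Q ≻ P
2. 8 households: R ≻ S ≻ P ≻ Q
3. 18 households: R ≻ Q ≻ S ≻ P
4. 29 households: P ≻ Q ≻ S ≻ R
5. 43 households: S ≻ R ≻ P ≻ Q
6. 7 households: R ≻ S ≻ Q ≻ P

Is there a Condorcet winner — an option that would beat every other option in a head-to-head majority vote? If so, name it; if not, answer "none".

S vs Q: 70–47 for S.
S vs P: 88–29 for S.
S vs R: 84–33 for S.
S beats every other option head-to-head.

S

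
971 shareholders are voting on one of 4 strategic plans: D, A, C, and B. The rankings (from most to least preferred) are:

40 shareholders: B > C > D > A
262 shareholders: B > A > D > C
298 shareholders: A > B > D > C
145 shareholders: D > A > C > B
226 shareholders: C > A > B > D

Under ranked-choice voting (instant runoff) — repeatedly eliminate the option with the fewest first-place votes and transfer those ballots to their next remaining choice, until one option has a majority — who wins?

Round 1: D 145, A 298, C 226, B 302. Eliminate D.
Round 2: A 443, C 226, B 302. Eliminate C.
Round 3: A 669, B 302. A has a majority.

A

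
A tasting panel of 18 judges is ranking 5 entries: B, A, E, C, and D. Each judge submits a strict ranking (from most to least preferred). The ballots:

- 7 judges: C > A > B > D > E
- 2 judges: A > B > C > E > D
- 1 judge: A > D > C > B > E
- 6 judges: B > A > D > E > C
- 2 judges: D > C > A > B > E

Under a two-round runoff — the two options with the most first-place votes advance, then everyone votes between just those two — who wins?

Round 1 first-place votes: B 6, A 3, E 0, C 7, D 2.
C and B advance.
Runoff: C is preferred to B by 10 voters; B by 8.
C wins the runoff.

C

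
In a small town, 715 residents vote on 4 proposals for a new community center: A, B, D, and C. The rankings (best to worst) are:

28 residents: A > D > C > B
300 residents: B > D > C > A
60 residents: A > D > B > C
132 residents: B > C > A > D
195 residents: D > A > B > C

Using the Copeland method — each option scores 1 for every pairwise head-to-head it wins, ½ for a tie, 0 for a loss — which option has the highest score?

A: loses to B, D, and C → score 0.
B: beats A, D, and C → score 3.
D: beats A and C; loses to B → score 2.
C: beats A; loses to B and D → score 1.
B has the best pairwise record.

B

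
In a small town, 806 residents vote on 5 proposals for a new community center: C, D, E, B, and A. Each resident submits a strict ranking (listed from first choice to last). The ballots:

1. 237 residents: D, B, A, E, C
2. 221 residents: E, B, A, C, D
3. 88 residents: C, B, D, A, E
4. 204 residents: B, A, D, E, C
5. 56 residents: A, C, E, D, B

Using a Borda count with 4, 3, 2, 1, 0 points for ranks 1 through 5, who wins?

B

C: 237·0 + 221·1 + 88·4 + 204·0 + 56·3 = 741
D: 237·4 + 221·0 + 88·2 + 204·2 + 56·1 = 1588
E: 237·1 + 221·4 + 88·0 + 204·1 + 56·2 = 1437
B: 237·3 + 221·3 + 88·3 + 204·4 + 56·0 = 2454
A: 237·2 + 221·2 + 88·1 + 204·3 + 56·4 = 1840
B has the highest Borda score (2454).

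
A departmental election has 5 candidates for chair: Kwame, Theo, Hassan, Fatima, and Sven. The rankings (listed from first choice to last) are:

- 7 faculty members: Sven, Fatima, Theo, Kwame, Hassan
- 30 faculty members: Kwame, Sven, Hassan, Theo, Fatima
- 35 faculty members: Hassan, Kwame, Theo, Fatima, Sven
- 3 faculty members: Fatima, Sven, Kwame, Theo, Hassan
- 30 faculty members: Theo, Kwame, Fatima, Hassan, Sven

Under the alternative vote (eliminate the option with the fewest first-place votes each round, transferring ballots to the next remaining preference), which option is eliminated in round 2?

Round 1: Kwame 30, Theo 30, Hassan 35, Fatima 3, Sven 7. Eliminate Fatima.
Round 2: Kwame 30, Theo 30, Hassan 35, Sven 10. Eliminate Sven.

Sven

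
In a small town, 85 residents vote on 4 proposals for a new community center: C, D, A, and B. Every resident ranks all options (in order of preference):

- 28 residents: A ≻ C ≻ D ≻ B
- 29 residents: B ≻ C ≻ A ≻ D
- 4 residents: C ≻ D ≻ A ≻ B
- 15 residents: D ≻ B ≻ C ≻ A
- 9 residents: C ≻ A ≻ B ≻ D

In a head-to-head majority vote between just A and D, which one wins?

A

Voters preferring A to D: 66; preferring D to A: 19.
A wins the head-to-head.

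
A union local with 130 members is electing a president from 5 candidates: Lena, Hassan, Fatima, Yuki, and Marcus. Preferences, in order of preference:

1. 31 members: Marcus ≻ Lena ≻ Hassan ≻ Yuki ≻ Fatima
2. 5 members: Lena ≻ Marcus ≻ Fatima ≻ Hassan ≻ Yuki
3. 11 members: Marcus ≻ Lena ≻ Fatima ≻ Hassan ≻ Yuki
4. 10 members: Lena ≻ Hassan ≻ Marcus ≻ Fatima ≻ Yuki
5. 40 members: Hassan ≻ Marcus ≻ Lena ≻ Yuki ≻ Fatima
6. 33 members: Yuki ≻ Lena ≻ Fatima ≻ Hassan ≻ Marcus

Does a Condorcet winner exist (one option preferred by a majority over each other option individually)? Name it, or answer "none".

none

Checking pairwise contests:
Marcus beats Lena 82–48.
Lena beats Hassan 90–40.
Lena beats Fatima 130–0.
Lena beats Yuki 97–33.
Hassan beats Marcus 83–47.
Every option loses at least one head-to-head, so there is no Condorcet winner.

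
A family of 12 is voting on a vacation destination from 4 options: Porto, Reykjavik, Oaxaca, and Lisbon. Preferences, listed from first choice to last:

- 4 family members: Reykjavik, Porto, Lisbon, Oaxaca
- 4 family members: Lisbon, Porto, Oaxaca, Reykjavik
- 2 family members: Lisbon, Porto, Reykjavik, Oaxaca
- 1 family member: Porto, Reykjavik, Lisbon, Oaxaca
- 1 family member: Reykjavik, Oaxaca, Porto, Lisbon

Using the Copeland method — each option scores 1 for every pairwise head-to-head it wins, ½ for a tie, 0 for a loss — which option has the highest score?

Porto: beats Reykjavik and Oaxaca; ties Lisbon → score 2.5.
Reykjavik: beats Oaxaca; ties Lisbon; loses to Porto → score 1.5.
Oaxaca: loses to Porto, Reykjavik, and Lisbon → score 0.
Lisbon: beats Oaxaca; ties Porto and Reykjavik → score 2.
Porto has the best pairwise record.

Porto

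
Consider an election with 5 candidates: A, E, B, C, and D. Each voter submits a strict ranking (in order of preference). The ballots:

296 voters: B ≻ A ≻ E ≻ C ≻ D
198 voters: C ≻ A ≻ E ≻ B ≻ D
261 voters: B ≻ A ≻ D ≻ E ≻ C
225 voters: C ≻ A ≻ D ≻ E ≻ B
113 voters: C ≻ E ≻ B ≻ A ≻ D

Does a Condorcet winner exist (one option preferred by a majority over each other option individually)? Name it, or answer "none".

B

B vs A: 670–423 for B.
B vs E: 557–536 for B.
B vs C: 557–536 for B.
B vs D: 868–225 for B.
B beats every other option head-to-head.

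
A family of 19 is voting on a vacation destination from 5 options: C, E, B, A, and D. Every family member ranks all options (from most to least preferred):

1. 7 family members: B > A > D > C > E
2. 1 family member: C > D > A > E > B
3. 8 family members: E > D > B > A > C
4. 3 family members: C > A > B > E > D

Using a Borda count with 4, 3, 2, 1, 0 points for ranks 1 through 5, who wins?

C: 7·1 + 1·4 + 8·0 + 3·4 = 23
E: 7·0 + 1·1 + 8·4 + 3·1 = 36
B: 7·4 + 1·0 + 8·2 + 3·2 = 50
A: 7·3 + 1·2 + 8·1 + 3·3 = 40
D: 7·2 + 1·3 + 8·3 + 3·0 = 41
B has the highest Borda score (50).

B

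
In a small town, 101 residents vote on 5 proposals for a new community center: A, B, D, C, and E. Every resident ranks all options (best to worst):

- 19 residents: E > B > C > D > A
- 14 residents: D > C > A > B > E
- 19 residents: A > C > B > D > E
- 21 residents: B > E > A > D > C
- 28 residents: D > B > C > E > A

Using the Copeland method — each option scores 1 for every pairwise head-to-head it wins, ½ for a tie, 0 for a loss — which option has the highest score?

A: loses to B, D, C, and E → score 0.
B: beats A, D, C, and E → score 4.
D: beats A, C, and E; loses to B → score 3.
C: beats A and E; loses to B and D → score 2.
E: beats A; loses to B, D, and C → score 1.
B has the best pairwise record.

B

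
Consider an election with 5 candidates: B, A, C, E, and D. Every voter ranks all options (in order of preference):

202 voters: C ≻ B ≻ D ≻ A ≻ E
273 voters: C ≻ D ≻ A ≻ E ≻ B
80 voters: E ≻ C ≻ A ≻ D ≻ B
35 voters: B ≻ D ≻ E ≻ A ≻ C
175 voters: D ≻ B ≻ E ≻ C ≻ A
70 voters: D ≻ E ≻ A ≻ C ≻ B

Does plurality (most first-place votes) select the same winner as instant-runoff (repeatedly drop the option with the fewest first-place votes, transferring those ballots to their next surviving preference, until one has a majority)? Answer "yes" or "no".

Plurality — first-place votes: B 35, A 0, C 475, E 80, D 245. Winner: C.
Instant-runoff — R1 B 35, A 0, C 475, E 80, D 245 (C winner). Winner: C.
The two methods agree.

yes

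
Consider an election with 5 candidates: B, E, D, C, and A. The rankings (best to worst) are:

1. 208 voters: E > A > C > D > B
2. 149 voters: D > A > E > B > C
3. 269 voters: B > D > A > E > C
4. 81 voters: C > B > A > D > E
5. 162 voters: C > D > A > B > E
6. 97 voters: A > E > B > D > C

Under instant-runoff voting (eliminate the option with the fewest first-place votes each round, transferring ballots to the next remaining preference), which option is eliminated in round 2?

D

Round 1: B 269, E 208, D 149, C 243, A 97. Eliminate A.
Round 2: B 269, E 305, D 149, C 243. Eliminate D.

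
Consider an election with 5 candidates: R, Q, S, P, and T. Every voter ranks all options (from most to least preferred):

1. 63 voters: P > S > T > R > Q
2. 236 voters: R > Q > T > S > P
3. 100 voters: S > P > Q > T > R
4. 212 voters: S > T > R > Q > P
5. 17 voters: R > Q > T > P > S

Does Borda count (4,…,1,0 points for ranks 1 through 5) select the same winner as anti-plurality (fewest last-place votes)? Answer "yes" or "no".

no

Borda — scores: R 1499, Q 1171, S 1673, P 569, T 1368. Winner: S.
Anti-plurality — last-place votes: R 100, Q 63, S 17, P 448, T 0. Winner: T.
The two methods disagree.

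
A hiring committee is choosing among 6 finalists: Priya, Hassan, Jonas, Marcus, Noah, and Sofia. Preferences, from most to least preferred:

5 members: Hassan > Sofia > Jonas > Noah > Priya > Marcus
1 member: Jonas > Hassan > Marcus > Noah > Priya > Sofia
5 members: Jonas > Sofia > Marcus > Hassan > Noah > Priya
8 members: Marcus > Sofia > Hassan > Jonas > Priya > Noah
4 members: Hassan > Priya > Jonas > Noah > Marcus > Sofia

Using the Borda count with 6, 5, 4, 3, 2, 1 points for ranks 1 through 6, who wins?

Priya: 5·2 + 1·2 + 5·1 + 8·2 + 4·5 = 53
Hassan: 5·6 + 1·5 + 5·3 + 8·4 + 4·6 = 106
Jonas: 5·4 + 1·6 + 5·6 + 8·3 + 4·4 = 96
Marcus: 5·1 + 1·4 + 5·4 + 8·6 + 4·2 = 85
Noah: 5·3 + 1·3 + 5·2 + 8·1 + 4·3 = 48
Sofia: 5·5 + 1·1 + 5·5 + 8·5 + 4·1 = 95
Hassan has the highest Borda score (106).

Hassan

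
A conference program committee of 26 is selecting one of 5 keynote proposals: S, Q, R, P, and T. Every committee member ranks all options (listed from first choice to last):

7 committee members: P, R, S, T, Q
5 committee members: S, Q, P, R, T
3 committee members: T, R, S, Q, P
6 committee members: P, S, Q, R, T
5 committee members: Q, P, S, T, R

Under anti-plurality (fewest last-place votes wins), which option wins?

Last-place votes: S 0, Q 7, R 5, P 3, T 11.
S is ranked last by the fewest voters, so S wins.

S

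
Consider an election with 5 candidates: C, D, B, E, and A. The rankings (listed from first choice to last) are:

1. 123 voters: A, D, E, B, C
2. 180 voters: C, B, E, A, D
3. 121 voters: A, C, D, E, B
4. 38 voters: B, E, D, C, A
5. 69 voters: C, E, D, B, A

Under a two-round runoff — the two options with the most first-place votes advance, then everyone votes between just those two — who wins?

Round 1 first-place votes: C 249, D 0, B 38, E 0, A 244.
C and A advance.
Runoff: C is preferred to A by 287 voters; A by 244.
C wins the runoff.

C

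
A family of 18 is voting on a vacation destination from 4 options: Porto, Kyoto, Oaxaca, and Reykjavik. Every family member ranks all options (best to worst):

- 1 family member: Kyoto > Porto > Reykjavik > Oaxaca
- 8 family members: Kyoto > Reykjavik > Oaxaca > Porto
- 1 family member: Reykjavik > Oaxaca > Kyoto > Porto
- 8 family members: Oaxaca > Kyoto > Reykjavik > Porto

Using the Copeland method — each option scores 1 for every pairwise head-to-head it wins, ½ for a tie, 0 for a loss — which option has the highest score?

Porto: loses to Kyoto, Oaxaca, and Reykjavik → score 0.
Kyoto: beats Porto and Reykjavik; ties Oaxaca → score 2.5.
Oaxaca: beats Porto; ties Kyoto; loses to Reykjavik → score 1.5.
Reykjavik: beats Porto and Oaxaca; loses to Kyoto → score 2.
Kyoto has the best pairwise record.

Kyoto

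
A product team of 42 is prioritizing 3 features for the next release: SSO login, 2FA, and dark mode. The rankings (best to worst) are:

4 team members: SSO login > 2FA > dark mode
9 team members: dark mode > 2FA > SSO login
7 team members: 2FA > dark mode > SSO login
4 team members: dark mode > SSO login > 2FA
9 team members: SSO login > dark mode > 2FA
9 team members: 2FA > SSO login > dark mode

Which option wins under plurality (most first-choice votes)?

First-place votes: SSO login 13, 2FA 16, dark mode 13.
2FA has the most first-place votes.

2FA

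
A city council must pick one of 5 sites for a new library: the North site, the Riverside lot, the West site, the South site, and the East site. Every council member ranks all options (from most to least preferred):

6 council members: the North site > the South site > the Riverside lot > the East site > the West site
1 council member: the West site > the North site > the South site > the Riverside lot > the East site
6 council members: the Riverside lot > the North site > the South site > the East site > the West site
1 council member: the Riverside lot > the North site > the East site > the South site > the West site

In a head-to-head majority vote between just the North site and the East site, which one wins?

Voters preferring the North site to the East site: 14; preferring the East site to the North site: 0.
the North site wins the head-to-head.

the North site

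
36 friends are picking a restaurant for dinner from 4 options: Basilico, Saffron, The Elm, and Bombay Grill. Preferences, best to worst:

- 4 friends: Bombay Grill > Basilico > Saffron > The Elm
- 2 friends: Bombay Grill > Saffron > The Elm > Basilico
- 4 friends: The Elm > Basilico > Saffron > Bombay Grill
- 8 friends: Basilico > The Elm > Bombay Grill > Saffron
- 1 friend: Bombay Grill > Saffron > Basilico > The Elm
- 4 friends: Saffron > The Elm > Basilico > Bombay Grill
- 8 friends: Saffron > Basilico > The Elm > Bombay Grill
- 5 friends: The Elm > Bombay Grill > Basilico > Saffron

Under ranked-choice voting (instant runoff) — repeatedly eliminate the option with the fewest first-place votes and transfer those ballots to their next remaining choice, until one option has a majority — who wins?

Round 1: Basilico 8, Saffron 12, The Elm 9, Bombay Grill 7. Eliminate Bombay Grill.
Round 2: Basilico 12, Saffron 15, The Elm 9. Eliminate The Elm.
Round 3: Basilico 21, Saffron 15. Basilico has a majority.

Basilico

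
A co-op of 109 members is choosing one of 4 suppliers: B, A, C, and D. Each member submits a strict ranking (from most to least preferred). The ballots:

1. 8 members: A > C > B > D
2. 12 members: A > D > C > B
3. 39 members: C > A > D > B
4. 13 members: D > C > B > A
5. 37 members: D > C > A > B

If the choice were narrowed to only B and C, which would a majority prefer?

C

Voters preferring B to C: 0; preferring C to B: 109.
C wins the head-to-head.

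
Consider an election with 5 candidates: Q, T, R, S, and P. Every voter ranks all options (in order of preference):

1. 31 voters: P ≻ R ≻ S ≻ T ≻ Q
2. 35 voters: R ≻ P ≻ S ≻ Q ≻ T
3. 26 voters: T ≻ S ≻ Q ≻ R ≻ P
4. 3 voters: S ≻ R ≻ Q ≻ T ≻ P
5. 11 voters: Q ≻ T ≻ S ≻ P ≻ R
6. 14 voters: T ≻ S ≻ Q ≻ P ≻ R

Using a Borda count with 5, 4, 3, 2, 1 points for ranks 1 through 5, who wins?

S

Q: 31·1 + 35·2 + 26·3 + 3·3 + 11·5 + 14·3 = 285
T: 31·2 + 35·1 + 26·5 + 3·2 + 11·4 + 14·5 = 347
R: 31·4 + 35·5 + 26·2 + 3·4 + 11·1 + 14·1 = 388
S: 31·3 + 35·3 + 26·4 + 3·5 + 11·3 + 14·4 = 406
P: 31·5 + 35·4 + 26·1 + 3·1 + 11·2 + 14·2 = 374
S has the highest Borda score (406).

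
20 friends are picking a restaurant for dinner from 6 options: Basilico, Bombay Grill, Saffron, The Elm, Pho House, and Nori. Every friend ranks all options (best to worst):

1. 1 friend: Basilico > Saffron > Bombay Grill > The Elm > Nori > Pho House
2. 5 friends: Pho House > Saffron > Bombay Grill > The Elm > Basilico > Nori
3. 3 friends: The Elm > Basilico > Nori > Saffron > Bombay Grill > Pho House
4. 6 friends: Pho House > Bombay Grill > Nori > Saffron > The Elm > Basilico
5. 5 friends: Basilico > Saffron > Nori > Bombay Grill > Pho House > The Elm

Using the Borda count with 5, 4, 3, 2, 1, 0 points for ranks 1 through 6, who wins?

Basilico: 1·5 + 5·1 + 3·4 + 6·0 + 5·5 = 47
Bombay Grill: 1·3 + 5·3 + 3·1 + 6·4 + 5·2 = 55
Saffron: 1·4 + 5·4 + 3·2 + 6·2 + 5·4 = 62
The Elm: 1·2 + 5·2 + 3·5 + 6·1 + 5·0 = 33
Pho House: 1·0 + 5·5 + 3·0 + 6·5 + 5·1 = 60
Nori: 1·1 + 5·0 + 3·3 + 6·3 + 5·3 = 43
Saffron has the highest Borda score (62).

Saffron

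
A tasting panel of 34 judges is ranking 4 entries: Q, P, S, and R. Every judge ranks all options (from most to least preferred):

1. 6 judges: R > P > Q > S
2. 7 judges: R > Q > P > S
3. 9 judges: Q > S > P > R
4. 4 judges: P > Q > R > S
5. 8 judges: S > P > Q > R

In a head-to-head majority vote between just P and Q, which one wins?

P

Voters preferring P to Q: 18; preferring Q to P: 16.
P wins the head-to-head.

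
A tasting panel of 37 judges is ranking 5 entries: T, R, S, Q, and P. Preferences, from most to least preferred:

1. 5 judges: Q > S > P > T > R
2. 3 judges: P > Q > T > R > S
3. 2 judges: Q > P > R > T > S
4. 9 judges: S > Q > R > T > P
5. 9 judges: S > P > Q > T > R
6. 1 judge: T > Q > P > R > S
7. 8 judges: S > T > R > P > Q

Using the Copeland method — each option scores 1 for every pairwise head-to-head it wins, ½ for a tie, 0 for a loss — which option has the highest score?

S

T: beats R; loses to S, Q, and P → score 1.
R: loses to T, S, Q, and P → score 0.
S: beats T, R, Q, and P → score 4.
Q: beats T and R; loses to S and P → score 2.
P: beats T, R, and Q; loses to S → score 3.
S has the best pairwise record.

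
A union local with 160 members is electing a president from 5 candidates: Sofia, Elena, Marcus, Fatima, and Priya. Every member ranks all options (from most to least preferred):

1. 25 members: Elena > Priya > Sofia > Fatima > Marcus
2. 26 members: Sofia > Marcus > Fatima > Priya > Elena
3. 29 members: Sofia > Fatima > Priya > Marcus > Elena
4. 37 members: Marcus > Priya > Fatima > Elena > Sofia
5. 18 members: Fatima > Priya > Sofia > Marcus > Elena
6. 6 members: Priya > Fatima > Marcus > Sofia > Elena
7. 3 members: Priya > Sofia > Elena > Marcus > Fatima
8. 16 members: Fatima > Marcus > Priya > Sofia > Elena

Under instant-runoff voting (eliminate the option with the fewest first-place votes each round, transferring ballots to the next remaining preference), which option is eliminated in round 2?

Round 1: Sofia 55, Elena 25, Marcus 37, Fatima 34, Priya 9. Eliminate Priya.
Round 2: Sofia 58, Elena 25, Marcus 37, Fatima 40. Eliminate Elena.

Elena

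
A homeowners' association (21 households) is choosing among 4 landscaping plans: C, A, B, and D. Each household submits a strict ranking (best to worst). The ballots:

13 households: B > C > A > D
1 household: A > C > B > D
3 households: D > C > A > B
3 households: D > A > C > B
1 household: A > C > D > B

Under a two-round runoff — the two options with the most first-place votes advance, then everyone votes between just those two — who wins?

B

Round 1 first-place votes: C 0, A 2, B 13, D 6.
B and D advance.
Runoff: B is preferred to D by 14 voters; D by 7.
B wins the runoff.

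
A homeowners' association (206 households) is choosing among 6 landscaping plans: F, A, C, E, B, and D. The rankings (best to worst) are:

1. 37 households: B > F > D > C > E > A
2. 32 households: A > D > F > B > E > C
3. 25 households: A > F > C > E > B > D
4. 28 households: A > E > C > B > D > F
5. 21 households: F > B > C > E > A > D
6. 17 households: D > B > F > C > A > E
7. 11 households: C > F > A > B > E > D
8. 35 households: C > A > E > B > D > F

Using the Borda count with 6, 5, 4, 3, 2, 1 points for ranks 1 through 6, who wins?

F: 37·5 + 32·4 + 25·5 + 28·1 + 21·6 + 17·4 + 11·5 + 35·1 = 750
A: 37·1 + 32·6 + 25·6 + 28·6 + 21·2 + 17·2 + 11·4 + 35·5 = 842
C: 37·3 + 32·1 + 25·4 + 28·4 + 21·4 + 17·3 + 11·6 + 35·6 = 766
E: 37·2 + 32·2 + 25·3 + 28·5 + 21·3 + 17·1 + 11·2 + 35·4 = 595
B: 37·6 + 32·3 + 25·2 + 28·3 + 21·5 + 17·5 + 11·3 + 35·3 = 780
D: 37·4 + 32·5 + 25·1 + 28·2 + 21·1 + 17·6 + 11·1 + 35·2 = 593
A has the highest Borda score (842).

A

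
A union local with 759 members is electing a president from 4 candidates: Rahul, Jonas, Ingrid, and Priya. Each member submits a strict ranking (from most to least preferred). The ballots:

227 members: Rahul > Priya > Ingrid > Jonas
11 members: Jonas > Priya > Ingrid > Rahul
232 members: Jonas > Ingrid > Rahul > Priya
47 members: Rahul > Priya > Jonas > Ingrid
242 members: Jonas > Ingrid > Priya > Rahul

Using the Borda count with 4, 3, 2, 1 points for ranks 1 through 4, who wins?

Jonas

Rahul: 227·4 + 11·1 + 232·2 + 47·4 + 242·1 = 1813
Jonas: 227·1 + 11·4 + 232·4 + 47·2 + 242·4 = 2261
Ingrid: 227·2 + 11·2 + 232·3 + 47·1 + 242·3 = 1945
Priya: 227·3 + 11·3 + 232·1 + 47·3 + 242·2 = 1571
Jonas has the highest Borda score (2261).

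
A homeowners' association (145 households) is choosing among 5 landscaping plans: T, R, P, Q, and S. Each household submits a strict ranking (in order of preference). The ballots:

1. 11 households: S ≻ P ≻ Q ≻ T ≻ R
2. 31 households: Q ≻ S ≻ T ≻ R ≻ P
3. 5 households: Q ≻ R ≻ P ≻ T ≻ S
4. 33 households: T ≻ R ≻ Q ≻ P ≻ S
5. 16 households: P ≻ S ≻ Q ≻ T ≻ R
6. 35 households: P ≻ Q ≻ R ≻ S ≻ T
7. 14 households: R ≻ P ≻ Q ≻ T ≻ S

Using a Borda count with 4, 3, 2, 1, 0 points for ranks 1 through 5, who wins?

T: 11·1 + 31·2 + 5·1 + 33·4 + 16·1 + 35·0 + 14·1 = 240
R: 11·0 + 31·1 + 5·3 + 33·3 + 16·0 + 35·2 + 14·4 = 271
P: 11·3 + 31·0 + 5·2 + 33·1 + 16·4 + 35·4 + 14·3 = 322
Q: 11·2 + 31·4 + 5·4 + 33·2 + 16·2 + 35·3 + 14·2 = 397
S: 11·4 + 31·3 + 5·0 + 33·0 + 16·3 + 35·1 + 14·0 = 220
Q has the highest Borda score (397).

Q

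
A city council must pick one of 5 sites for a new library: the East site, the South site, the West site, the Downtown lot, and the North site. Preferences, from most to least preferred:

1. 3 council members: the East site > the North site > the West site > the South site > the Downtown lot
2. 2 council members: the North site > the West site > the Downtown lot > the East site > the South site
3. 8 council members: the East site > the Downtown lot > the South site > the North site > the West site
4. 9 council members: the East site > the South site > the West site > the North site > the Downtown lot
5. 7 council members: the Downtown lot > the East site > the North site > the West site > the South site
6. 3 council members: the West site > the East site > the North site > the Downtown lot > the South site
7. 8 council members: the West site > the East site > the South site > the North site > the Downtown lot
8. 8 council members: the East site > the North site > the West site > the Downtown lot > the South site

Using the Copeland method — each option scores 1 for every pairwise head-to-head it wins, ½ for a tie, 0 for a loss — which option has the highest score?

the East site: beats the South site, the West site, the Downtown lot, and the North site → score 4.
the South site: beats the North site; loses to the East site, the West site, and the Downtown lot → score 1.
the West site: beats the South site and the Downtown lot; loses to the East site and the North site → score 2.
the Downtown lot: beats the South site; loses to the East site, the West site, and the North site → score 1.
the North site: beats the West site and the Downtown lot; loses to the East site and the South site → score 2.
the East site has the best pairwise record.

the East site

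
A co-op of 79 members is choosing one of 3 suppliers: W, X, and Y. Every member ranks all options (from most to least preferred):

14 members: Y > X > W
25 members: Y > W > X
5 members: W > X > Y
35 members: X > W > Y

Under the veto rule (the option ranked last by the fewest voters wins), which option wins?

Last-place votes: W 14, X 25, Y 40.
W is ranked last by the fewest voters, so W wins.

W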